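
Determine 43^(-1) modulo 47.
Since 47 is prime, by Fermat 43^(-1) ≡ 43^{45} ≡ 35 mod 47. Verify: 43 × 35 = 1505 ≡ 1 mod 47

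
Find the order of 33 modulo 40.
Powers of 33 mod 40: 33^1≡33, 33^2≡9, 33^3≡17, 33^4≡1. ord_40(33) = 4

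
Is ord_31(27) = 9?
Powers of 27 mod 31: 27^1≡27, 27^2≡16, 27^3≡29, 27^4≡8, 27^5≡30, 27^6≡4, 27^7≡15, 27^8≡2, 27^9≡23, 27^10≡1. 27^9≡23≢1, so ord ≠ 9. No, the actual order is 10.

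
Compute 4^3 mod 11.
4^{3} = 64 ≡ 9 mod 11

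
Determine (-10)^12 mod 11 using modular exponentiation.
Using Fermat: (-10)^{10} ≡ 1 (mod 11). 12 ≡ 2 (mod 10). So (-10)^{12} ≡ (-10)^{2} ≡ 1 (mod 11)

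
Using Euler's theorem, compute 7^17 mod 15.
By Euler: 7^{8} ≡ 1 mod 15 since gcd(7, 15) = 1. 17 = 2×8 + 1. So 7^{17} ≡ 7^{1} ≡ 7 mod 15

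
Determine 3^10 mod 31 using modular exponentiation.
By repeated squaring mod 31: 3^{1}≡3, 3^{2}≡9, 3^{4}≡19, 3^{8}≡20. Then 3^{10} = 3^{8+2} ≡ 20 × 9 ≡ 25 mod 31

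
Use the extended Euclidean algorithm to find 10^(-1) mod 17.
Extended GCD: 10(-5) + 17(3) = 1. So 10^(-1) ≡ -5 ≡ 12 mod 17. Verify: 10 × 12 = 120 ≡ 1 mod 17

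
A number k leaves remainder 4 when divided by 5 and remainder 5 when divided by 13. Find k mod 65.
M = 5 × 13 = 65. M₁ = 13, y₁ ≡ 2 mod 5. M₂ = 5, y₂ ≡ 8 mod 13. k = 4×13×2 + 5×5×8 ≡ 44 mod 65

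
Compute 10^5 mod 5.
By repeated squaring (mod 5): 10^{1}≡0, 10^{2}≡0, 10^{4}≡0. Then 10^{5} = 10^{4+1} ≡ 0 × 0 ≡ 0 (mod 5)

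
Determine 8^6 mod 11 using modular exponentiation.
By repeated squaring mod 11: 8^{1}≡8, 8^{2}≡9, 8^{4}≡4. Then 8^{6} = 8^{4+2} ≡ 4 × 9 ≡ 3 mod 11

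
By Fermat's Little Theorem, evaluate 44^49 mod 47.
By Fermat: 44^{46} ≡ 1 mod 47. So 44^{49} = 44^{46} · 44^{3} ≡ 44^{3} ≡ 20 mod 47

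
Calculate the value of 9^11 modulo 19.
By repeated squaring (mod 19): 9^{1}≡9, 9^{2}≡5, 9^{4}≡6, 9^{8}≡17. Then 9^{11} = 9^{8+2+1} ≡ 17 × 5 × 9 ≡ 5 (mod 19)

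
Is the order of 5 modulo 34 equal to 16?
Powers of 5 mod 34: 5^1≡5, 5^2≡25, 5^3≡23, 5^4≡13, 5^5≡31, 5^6≡19, 5^7≡27, 5^8≡33, 5^9≡29, 5^10≡9, 5^11≡11, 5^12≡21, 5^13≡3, 5^14≡15, 5^15≡7, 5^16≡1. First k with 5^k≡1 is k=16. Yes, ord_34(5) = 16.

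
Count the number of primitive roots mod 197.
A prime p has φ(p-1) primitive roots; here φ(196) = 84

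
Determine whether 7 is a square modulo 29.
By Euler's criterion: 7^{14} ≡ 1 (mod 29). Since this equals 1, 7 is a QR.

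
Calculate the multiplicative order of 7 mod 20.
Powers of 7 mod 20: 7^1≡7, 7^2≡9, 7^3≡3, 7^4≡1. ord_20(7) = 4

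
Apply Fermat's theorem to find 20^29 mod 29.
By Fermat: 20^{28} ≡ 1 mod 29. So 20^{29} = 20^{28} · 20^{1} ≡ 20^{1} ≡ 20 mod 29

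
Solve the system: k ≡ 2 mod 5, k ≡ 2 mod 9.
M = 5 × 9 = 45. M₁ = 9, y₁ ≡ 4 mod 5. M₂ = 5, y₂ ≡ 2 mod 9. k = 2×9×4 + 2×5×2 ≡ 2 mod 45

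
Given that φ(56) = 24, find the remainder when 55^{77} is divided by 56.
By Euler: 55^{24} ≡ 1 mod 56 since gcd(55, 56) = 1. 77 = 3×24 + 5. So 55^{77} ≡ 55^{5} ≡ 55 mod 56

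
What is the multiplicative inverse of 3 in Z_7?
Since 7 is prime, by Fermat 3^(-1) ≡ 3^{5} ≡ 5 mod 7. Verify: 3 × 5 = 15 ≡ 1 mod 7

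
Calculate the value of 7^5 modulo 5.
Using Fermat: 7^{4} ≡ 1 mod 5. 5 ≡ 1 mod 4. So 7^{5} ≡ 7^{1} ≡ 2 mod 5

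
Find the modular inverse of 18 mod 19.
Since 19 is prime, by Fermat 18^(-1) ≡ 18^{17} ≡ 18 (mod 19). Verify: 18 × 18 = 324 ≡ 1 (mod 19)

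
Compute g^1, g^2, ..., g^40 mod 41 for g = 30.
30^1, 30^2, ..., 30^{40} mod 41: [30, 39, 22, 4, 38, 33, 6, 16, 29, 9, 24, 23, 34, 36, 14, 10, 13, 21, 15, 40, 11, 2, 19, 37, 3, 8, 35, 25, 12, 32, 17, 18, 7, 5, 27, 31, 28, 20, 26, 1]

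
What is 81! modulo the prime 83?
(82)! = (81)! × (82) ≡ -1 (mod 83). So (81)! ≡ -1 × (82)^(-1) ≡ (-1)×(-1) = 1 (mod 83)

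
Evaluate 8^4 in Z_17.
8^{4} = 4096 ≡ 16 mod 17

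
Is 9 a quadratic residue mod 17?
By Euler's criterion: 9^{8} ≡ 1 mod 17. Since this equals 1, 9 is a QR.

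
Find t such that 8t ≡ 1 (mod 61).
Since 61 is prime, by Fermat 8^(-1) ≡ 8^{59} ≡ 23 (mod 61). Verify: 8 × 23 = 184 ≡ 1 (mod 61)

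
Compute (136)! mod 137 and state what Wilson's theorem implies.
(136)! mod 137 = 136. Since this equals -1 (mod 137), Wilson confirms 137 is prime.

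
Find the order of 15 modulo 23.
Powers of 15 mod 23: 15^1≡15, 15^2≡18, 15^3≡17, 15^4≡2, 15^5≡7, 15^6≡13, 15^7≡11, 15^8≡4, 15^9≡14, 15^10≡3, 15^11≡22, 15^12≡8, 15^13≡5, 15^14≡6, 15^15≡21, 15^16≡16, 15^17≡10, 15^18≡12, 15^19≡19, 15^20≡9, 15^21≡20, 15^22≡1. So the order of 15 is 22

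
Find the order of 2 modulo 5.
Powers of 2 mod 5: 2^1≡2, 2^2≡4, 2^3≡3, 2^4≡1. ord_5(2) = 4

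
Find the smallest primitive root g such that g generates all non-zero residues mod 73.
g = 5. Powers: [5, 25, 52, 41, 59, 3, 15, 2, 10, ...] generates all 72 non-zero residues.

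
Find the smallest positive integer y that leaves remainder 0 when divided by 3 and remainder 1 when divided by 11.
M = 3 × 11 = 33. M₁ = 11, y₁ ≡ 2 mod 3. M₂ = 3, y₂ ≡ 4 mod 11. y = 0×11×2 + 1×3×4 ≡ 12 mod 33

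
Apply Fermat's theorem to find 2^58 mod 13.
By Fermat: 2^{12} ≡ 1 mod 13. 58 = 4×12 + 10. So 2^{58} ≡ 2^{10} ≡ 10 mod 13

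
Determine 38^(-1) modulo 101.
Since 101 is prime, by Fermat 38^(-1) ≡ 38^{99} ≡ 8 mod 101. Verify: 38 × 8 = 304 ≡ 1 mod 101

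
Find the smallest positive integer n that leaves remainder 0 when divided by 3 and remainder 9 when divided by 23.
M = 3 × 23 = 69. M₁ = 23, y₁ ≡ 2 (mod 3). M₂ = 3, y₂ ≡ 8 (mod 23). n = 0×23×2 + 9×3×8 ≡ 9 (mod 69)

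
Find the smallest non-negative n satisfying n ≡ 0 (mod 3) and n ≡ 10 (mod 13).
M = 3 × 13 = 39. M₁ = 13, y₁ ≡ 1 (mod 3). M₂ = 3, y₂ ≡ 9 (mod 13). n = 0×13×1 + 10×3×9 ≡ 36 (mod 39)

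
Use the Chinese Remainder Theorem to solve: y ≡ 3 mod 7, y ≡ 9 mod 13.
M = 7 × 13 = 91. M₁ = 13, y₁ ≡ 6 mod 7. M₂ = 7, y₂ ≡ 2 mod 13. y = 3×13×6 + 9×7×2 ≡ 87 mod 91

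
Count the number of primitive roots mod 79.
A prime p has φ(p-1) primitive roots; here φ(78) = 24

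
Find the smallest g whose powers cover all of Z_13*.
g = 2. Powers: [2, 4, 8, 3, 6, 12, 11, ...] generates all 12 non-zero residues.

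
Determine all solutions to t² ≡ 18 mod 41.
The square roots of 18 mod 41 are 10 and 31. Verify: 10² = 100 ≡ 18 mod 41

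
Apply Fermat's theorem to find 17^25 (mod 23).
By Fermat: 17^{22} ≡ 1 (mod 23). So 17^{25} = 17^{22} · 17^{3} ≡ 17^{3} ≡ 14 (mod 23)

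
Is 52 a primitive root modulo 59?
ord_59(52) divides 58. For each prime q|58: 52^{29}≡58, 52^{2}≡49, none ≡ 1. So 52 has order 58 and is a primitive root mod 59.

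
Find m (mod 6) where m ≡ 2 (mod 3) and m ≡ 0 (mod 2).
M = 3 × 2 = 6. M₁ = 2, y₁ ≡ 2 (mod 3). M₂ = 3, y₂ ≡ 1 (mod 2). m = 2×2×2 + 0×3×1 ≡ 2 (mod 6)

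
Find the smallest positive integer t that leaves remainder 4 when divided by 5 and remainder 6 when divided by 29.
M = 5 × 29 = 145. M₁ = 29, y₁ ≡ 4 mod 5. M₂ = 5, y₂ ≡ 6 mod 29. t = 4×29×4 + 6×5×6 ≡ 64 mod 145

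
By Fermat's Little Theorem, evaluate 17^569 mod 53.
By Fermat: 17^{52} ≡ 1 (mod 53). 569 ≡ 49 (mod 52). So 17^{569} ≡ 17^{49} ≡ 43 (mod 53)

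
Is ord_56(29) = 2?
Powers of 29 mod 56: 29^1≡29, 29^2≡1. First k with 29^k≡1 is k=2. Yes, ord_56(29) = 2.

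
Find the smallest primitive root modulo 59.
g = 2. Powers: [2, 4, 8, 16, 32, 5, 10, 20, 40, 21, ...] generates all 58 non-zero residues.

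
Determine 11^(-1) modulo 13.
Since 13 is prime, by Fermat 11^(-1) ≡ 11^{11} ≡ 6 (mod 13). Verify: 11 × 6 = 66 ≡ 1 (mod 13)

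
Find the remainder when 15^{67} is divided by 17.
By Fermat: 15^{16} ≡ 1 mod 17. 67 = 4×16 + 3. So 15^{67} ≡ 15^{3} ≡ 9 mod 17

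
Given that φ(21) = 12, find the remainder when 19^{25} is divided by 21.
By Euler: 19^{12} ≡ 1 mod 21 since gcd(19, 21) = 1. 25 = 2×12 + 1. So 19^{25} ≡ 19^{1} ≡ 19 mod 21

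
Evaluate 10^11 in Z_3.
Using Fermat: 10^{2} ≡ 1 (mod 3). 11 ≡ 1 (mod 2). So 10^{11} ≡ 10^{1} ≡ 1 (mod 3)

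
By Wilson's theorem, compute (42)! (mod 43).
By Wilson's theorem, (42)! ≡ -1 ≡ 42 (mod 43)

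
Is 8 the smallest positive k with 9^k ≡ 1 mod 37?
Powers of 9 mod 37: 9^1≡9, 9^2≡7, 9^3≡26, 9^4≡12, 9^5≡34, 9^6≡10, 9^7≡16, 9^8≡33, 9^9≡1. 9^8≡33≢1, so ord ≠ 8. No, the actual order is 9.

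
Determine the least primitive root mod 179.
g = 2. For each prime q|178: 2^{89}≡178, 2^{2}≡4, none ≡ 1, so ord_179(2) = 178 and 2 is a primitive root.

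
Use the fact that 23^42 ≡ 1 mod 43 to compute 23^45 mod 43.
By Fermat: 23^{42} ≡ 1 mod 43. So 23^{45} = 23^{42} · 23^{3} ≡ 23^{3} ≡ 41 mod 43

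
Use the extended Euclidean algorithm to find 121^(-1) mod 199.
Extended GCD: 121(-74) + 199(45) = 1. So 121^(-1) ≡ -74 ≡ 125 mod 199. Verify: 121 × 125 = 15125 ≡ 1 mod 199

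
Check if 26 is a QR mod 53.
By Euler's criterion: 26^{26} ≡ 52 (mod 53). Since this equals -1 (≡ 52), 26 is not a QR.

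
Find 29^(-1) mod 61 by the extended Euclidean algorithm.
Extended GCD: 29(-21) + 61(10) = 1. So 29^(-1) ≡ -21 ≡ 40 mod 61. Verify: 29 × 40 = 1160 ≡ 1 mod 61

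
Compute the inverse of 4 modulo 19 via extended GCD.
Extended GCD: 4(5) + 19(-1) = 1. So 4^(-1) ≡ 5 (mod 19). Verify: 4 × 5 = 20 ≡ 1 (mod 19)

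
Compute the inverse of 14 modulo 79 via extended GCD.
Extended GCD: 14(17) + 79(-3) = 1. So 14^(-1) ≡ 17 mod 79. Verify: 14 × 17 = 238 ≡ 1 mod 79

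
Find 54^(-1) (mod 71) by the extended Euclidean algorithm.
Extended GCD: 54(25) + 71(-19) = 1. So 54^(-1) ≡ 25 (mod 71). Verify: 54 × 25 = 1350 ≡ 1 (mod 71)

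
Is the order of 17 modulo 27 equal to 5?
Powers of 17 mod 27: 17^1≡17, 17^2≡19, 17^3≡26, 17^4≡10, 17^5≡8, 17^6≡1. 17^5≡8≢1, so ord ≠ 5. No, the actual order is 6.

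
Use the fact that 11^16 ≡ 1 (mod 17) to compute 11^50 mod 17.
By Fermat: 11^{16} ≡ 1 (mod 17). 50 = 3×16 + 2. So 11^{50} ≡ 11^{2} ≡ 2 (mod 17)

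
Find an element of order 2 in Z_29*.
28 has order 2 mod 29 since 28^{2} ≡ 1 (mod 29) and no smaller power works.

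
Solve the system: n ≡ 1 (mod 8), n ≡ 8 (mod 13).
M = 8 × 13 = 104. M₁ = 13, y₁ ≡ 5 (mod 8). M₂ = 8, y₂ ≡ 5 (mod 13). n = 1×13×5 + 8×8×5 ≡ 73 (mod 104)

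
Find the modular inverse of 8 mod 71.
Since 71 is prime, by Fermat 8^(-1) ≡ 8^{69} ≡ 9 (mod 71). Verify: 8 × 9 = 72 ≡ 1 (mod 71)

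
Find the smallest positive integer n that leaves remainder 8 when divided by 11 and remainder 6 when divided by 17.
M = 11 × 17 = 187. M₁ = 17, y₁ ≡ 2 (mod 11). M₂ = 11, y₂ ≡ 14 (mod 17). n = 8×17×2 + 6×11×14 ≡ 74 (mod 187)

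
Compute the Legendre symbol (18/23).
(18/23) = 18^{11} mod 23 = 1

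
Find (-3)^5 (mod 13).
By repeated squaring (mod 13): (-3)^{1}≡10, (-3)^{2}≡9, (-3)^{4}≡3. Then (-3)^{5} = (-3)^{4+1} ≡ 3 × 10 ≡ 4 (mod 13)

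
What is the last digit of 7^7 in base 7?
By repeated squaring (mod 7): 7^{1}≡0, 7^{2}≡0, 7^{4}≡0. Then 7^{7} = 7^{4+2+1} ≡ 0 × 0 × 0 ≡ 0 (mod 7)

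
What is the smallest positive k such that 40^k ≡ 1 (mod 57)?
Powers of 40 mod 57: 40^1≡40, 40^2≡4, 40^3≡46, 40^4≡16, 40^5≡13, 40^6≡7, 40^7≡52, 40^8≡28, 40^9≡37, 40^10≡55, 40^11≡34, 40^12≡49, 40^13≡22, 40^14≡25, 40^15≡31, 40^16≡43, 40^17≡10, 40^18≡1. So the order of 40 is 18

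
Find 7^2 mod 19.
7^{2} = 49 ≡ 11 mod 19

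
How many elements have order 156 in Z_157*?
There are φ(157-1) = φ(156) = 48 primitive roots modulo 157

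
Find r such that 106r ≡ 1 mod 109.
Since 109 is prime, by Fermat 106^(-1) ≡ 106^{107} ≡ 36 mod 109. Verify: 106 × 36 = 3816 ≡ 1 mod 109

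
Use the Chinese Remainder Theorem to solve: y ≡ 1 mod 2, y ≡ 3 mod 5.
M = 2 × 5 = 10. M₁ = 5, y₁ ≡ 1 mod 2. M₂ = 2, y₂ ≡ 3 mod 5. y = 1×5×1 + 3×2×3 ≡ 3 mod 10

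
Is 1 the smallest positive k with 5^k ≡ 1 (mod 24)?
Powers of 5 mod 24: 5^1≡5, 5^2≡1. 5^1≡5≢1, so ord ≠ 1. No, the actual order is 2.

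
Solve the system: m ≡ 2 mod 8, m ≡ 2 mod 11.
M = 8 × 11 = 88. M₁ = 11, y₁ ≡ 3 mod 8. M₂ = 8, y₂ ≡ 7 mod 11. m = 2×11×3 + 2×8×7 ≡ 2 mod 88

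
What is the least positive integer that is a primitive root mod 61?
g = 2. Powers: [2, 4, 8, 16, 32, 3, ...] generates all 60 non-zero residues.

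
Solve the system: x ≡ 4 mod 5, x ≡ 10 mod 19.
M = 5 × 19 = 95. M₁ = 19, y₁ ≡ 4 mod 5. M₂ = 5, y₂ ≡ 4 mod 19. x = 4×19×4 + 10×5×4 ≡ 29 mod 95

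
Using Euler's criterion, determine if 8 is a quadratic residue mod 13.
By Euler's criterion: 8^{6} ≡ 12 mod 13. Since this equals -1 (≡ 12), 8 is not a QR.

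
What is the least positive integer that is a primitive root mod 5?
g = 2. For each prime q|4: 2^{2}≡4, none ≡ 1, so ord_5(2) = 4 and 2 is a primitive root.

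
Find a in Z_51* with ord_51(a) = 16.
14 has order 16 mod 51 since 14^{16} ≡ 1 mod 51 and no smaller power works.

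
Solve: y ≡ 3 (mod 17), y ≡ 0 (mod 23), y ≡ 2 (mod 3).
M = 17 × 23 × 3 = 1173. M₁ = 69, y₁ ≡ 1 (mod 17). M₂ = 51, y₂ ≡ 14 (mod 23). M₃ = 391, y₃ ≡ 1 (mod 3). y = 3×69×1 + 0×51×14 + 2×391×1 ≡ 989 (mod 1173)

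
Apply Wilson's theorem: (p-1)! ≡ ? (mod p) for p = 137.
By Wilson's theorem, (136)! ≡ -1 ≡ 136 mod 137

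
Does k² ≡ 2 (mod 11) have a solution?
By Euler's criterion: 2^{5} ≡ 10 (mod 11). Since this equals -1 (≡ 10), 2 is not a QR.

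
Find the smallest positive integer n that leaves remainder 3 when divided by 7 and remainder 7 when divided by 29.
M = 7 × 29 = 203. M₁ = 29, y₁ ≡ 1 mod 7. M₂ = 7, y₂ ≡ 25 mod 29. n = 3×29×1 + 7×7×25 ≡ 94 mod 203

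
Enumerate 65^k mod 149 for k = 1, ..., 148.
65^1, 65^2, ..., 65^{148} mod 149: [65, 53, 18, 127, 60, 26, 51, 37, 21, 24, 70, 80, 134, 68, 99, 28, 32, 143, 57, 129, 41, 132, 87, 142, 141, 76, 23, 5, 27, 116, 90, 39, 2, 130, 106, 36, 105, 120, 52, 102, 74, 42, 48, 140, 11, 119, 136, 49, 56, 64, 137, 114, 109, 82, 115, 25, 135, 133, 3, 46, 10, 54, 83, 31, 78, 4, 111, 63, 72, 61, 91, 104, 55, 148, 84, 96, 131, 22, 89, 123, 98, 112, 128, 125, 79, 69, 15, 81, 50, 121, 117, 6, 92, 20, 108, 17, 62, 7, 8, 73, 126, 144, 122, 33, 59, 110, 147, 19, 43, 113, 44, 29, 97, 47, 75, 107, 101, 9, 138, 30, 13, 100, 93, 85, 12, 35, 40, 67, 34, 124, 14, 16, 146, 103, 139, 95, 66, 118, 71, 145, 38, 86, 77, 88, 58, 45, 94, 1]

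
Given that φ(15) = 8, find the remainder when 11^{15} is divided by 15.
By Euler: 11^{8} ≡ 1 mod 15 since gcd(11, 15) = 1. 15 = 1×8 + 7. So 11^{15} ≡ 11^{7} ≡ 11 mod 15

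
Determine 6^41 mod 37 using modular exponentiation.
Using Fermat: 6^{36} ≡ 1 (mod 37). 41 ≡ 5 (mod 36). So 6^{41} ≡ 6^{5} ≡ 6 (mod 37)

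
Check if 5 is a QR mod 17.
By Euler's criterion: 5^{8} ≡ 16 mod 17. Since this equals -1 (≡ 16), 5 is not a QR.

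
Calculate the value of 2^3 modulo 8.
2^{3} = 8 ≡ 0 (mod 8)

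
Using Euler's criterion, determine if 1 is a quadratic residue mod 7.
By Euler's criterion: 1^{3} ≡ 1 mod 7. Since this equals 1, 1 is a QR.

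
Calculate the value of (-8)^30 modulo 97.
By repeated squaring (mod 97): (-8)^{1}≡89, (-8)^{2}≡64, (-8)^{4}≡22, (-8)^{8}≡96, (-8)^{16}≡1. Then (-8)^{30} = (-8)^{16+8+4+2} ≡ 1 × 96 × 22 × 64 ≡ 47 (mod 97)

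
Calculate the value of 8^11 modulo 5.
Using Fermat: 8^{4} ≡ 1 (mod 5). 11 ≡ 3 (mod 4). So 8^{11} ≡ 8^{3} ≡ 2 (mod 5)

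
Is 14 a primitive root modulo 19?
ord_19(14) divides 18. For each prime q|18: 14^{9}≡18, 14^{6}≡7, none ≡ 1. So 14 has order 18 and is a primitive root mod 19.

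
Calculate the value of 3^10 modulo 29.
By repeated squaring (mod 29): 3^{1}≡3, 3^{2}≡9, 3^{4}≡23, 3^{8}≡7. Then 3^{10} = 3^{8+2} ≡ 7 × 9 ≡ 5 (mod 29)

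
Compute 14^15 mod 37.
By repeated squaring (mod 37): 14^{1}≡14, 14^{2}≡11, 14^{4}≡10, 14^{8}≡26. Then 14^{15} = 14^{8+4+2+1} ≡ 26 × 10 × 11 × 14 ≡ 6 (mod 37)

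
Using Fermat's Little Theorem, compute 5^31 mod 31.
By Fermat: 5^{30} ≡ 1 (mod 31). So 5^{31} = 5^{30} · 5^{1} ≡ 5^{1} ≡ 5 (mod 31)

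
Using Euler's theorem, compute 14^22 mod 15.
By Euler: 14^{8} ≡ 1 mod 15 since gcd(14, 15) = 1. 22 = 2×8 + 6. So 14^{22} ≡ 14^{6} ≡ 1 mod 15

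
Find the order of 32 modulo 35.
Powers of 32 mod 35: 32^1≡32, 32^2≡9, 32^3≡8, 32^4≡11, 32^5≡2, 32^6≡29, 32^7≡18, 32^8≡16, 32^9≡22, 32^10≡4, 32^11≡23, 32^12≡1. Order = 12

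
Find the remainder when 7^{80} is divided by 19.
By Fermat: 7^{18} ≡ 1 mod 19. 80 = 4×18 + 8. So 7^{80} ≡ 7^{8} ≡ 11 mod 19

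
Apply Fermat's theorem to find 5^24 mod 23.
By Fermat: 5^{22} ≡ 1 mod 23. So 5^{24} = 5^{22} · 5^{2} ≡ 5^{2} ≡ 2 mod 23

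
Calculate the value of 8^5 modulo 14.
By repeated squaring mod 14: 8^{1}≡8, 8^{2}≡8, 8^{4}≡8. Then 8^{5} = 8^{4+1} ≡ 8 × 8 ≡ 8 mod 14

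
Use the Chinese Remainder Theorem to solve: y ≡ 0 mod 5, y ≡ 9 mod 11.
M = 5 × 11 = 55. M₁ = 11, y₁ ≡ 1 mod 5. M₂ = 5, y₂ ≡ 9 mod 11. y = 0×11×1 + 9×5×9 ≡ 20 mod 55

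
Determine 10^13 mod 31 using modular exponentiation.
By repeated squaring mod 31: 10^{1}≡10, 10^{2}≡7, 10^{4}≡18, 10^{8}≡14. Then 10^{13} = 10^{8+4+1} ≡ 14 × 18 × 10 ≡ 9 mod 31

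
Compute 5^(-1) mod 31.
Since 31 is prime, by Fermat 5^(-1) ≡ 5^{29} ≡ 25 mod 31. Verify: 5 × 25 = 125 ≡ 1 mod 31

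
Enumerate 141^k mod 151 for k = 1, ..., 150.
141^1, 141^2, ..., 141^{150} mod 151: [141, 100, 57, 34, 113, 78, 126, 99, 67, 85, 56, 44, 13, 21, 92, 137, 140, 110, 108, 128, 79, 116, 48, 124, 119, 18, 122, 139, 120, 8, 71, 45, 3, 121, 149, 20, 102, 37, 83, 76, 146, 50, 104, 17, 132, 39, 63, 125, 109, 118, 28, 22, 82, 86, 46, 144, 70, 55, 54, 64, 115, 58, 24, 62, 135, 9, 61, 145, 60, 4, 111, 98, 77, 136, 150, 10, 51, 94, 117, 38, 73, 25, 52, 84, 66, 95, 107, 138, 130, 59, 14, 11, 41, 43, 23, 72, 35, 103, 27, 32, 133, 29, 12, 31, 143, 80, 106, 148, 30, 2, 131, 49, 114, 68, 75, 5, 101, 47, 134, 19, 112, 88, 26, 42, 33, 123, 129, 69, 65, 105, 7, 81, 96, 97, 87, 36, 93, 127, 89, 16, 142, 90, 6, 91, 147, 40, 53, 74, 15, 1]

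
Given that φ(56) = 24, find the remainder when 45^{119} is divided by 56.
By Euler: 45^{24} ≡ 1 mod 56 since gcd(45, 56) = 1. 119 = 4×24 + 23. So 45^{119} ≡ 45^{23} ≡ 5 mod 56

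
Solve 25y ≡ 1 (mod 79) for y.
Since 79 is prime, by Fermat 25^(-1) ≡ 25^{77} ≡ 19 (mod 79). Verify: 25 × 19 = 475 ≡ 1 (mod 79)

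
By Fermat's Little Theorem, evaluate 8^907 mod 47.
By Fermat: 8^{46} ≡ 1 mod 47. 907 ≡ 33 mod 46. So 8^{907} ≡ 8^{33} ≡ 34 mod 47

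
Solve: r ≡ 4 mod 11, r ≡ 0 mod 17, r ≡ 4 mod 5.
M = 11 × 17 × 5 = 935. M₁ = 85, y₁ ≡ 7 mod 11. M₂ = 55, y₂ ≡ 13 mod 17. M₃ = 187, y₃ ≡ 3 mod 5. r = 4×85×7 + 0×55×13 + 4×187×3 ≡ 884 mod 935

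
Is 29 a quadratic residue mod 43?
By Euler's criterion: 29^{21} ≡ 42 (mod 43). Since this equals -1 (≡ 42), 29 is not a QR.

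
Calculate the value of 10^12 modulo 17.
By repeated squaring mod 17: 10^{1}≡10, 10^{2}≡15, 10^{4}≡4, 10^{8}≡16. Then 10^{12} = 10^{8+4} ≡ 16 × 4 ≡ 13 mod 17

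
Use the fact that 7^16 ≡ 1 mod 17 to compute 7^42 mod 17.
By Fermat: 7^{16} ≡ 1 mod 17. 42 = 2×16 + 10. So 7^{42} ≡ 7^{10} ≡ 2 mod 17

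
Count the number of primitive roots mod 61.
There are φ(61-1) = φ(60) = 16 primitive roots modulo 61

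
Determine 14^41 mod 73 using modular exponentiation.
By repeated squaring (mod 73): 14^{1}≡14, 14^{2}≡50, 14^{4}≡18, 14^{8}≡32, 14^{16}≡2, 14^{32}≡4. Then 14^{41} = 14^{32+8+1} ≡ 4 × 32 × 14 ≡ 40 (mod 73)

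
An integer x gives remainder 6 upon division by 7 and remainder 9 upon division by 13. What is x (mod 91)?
M = 7 × 13 = 91. M₁ = 13, y₁ ≡ 6 (mod 7). M₂ = 7, y₂ ≡ 2 (mod 13). x = 6×13×6 + 9×7×2 ≡ 48 (mod 91)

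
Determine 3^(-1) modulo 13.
Since 13 is prime, by Fermat 3^(-1) ≡ 3^{11} ≡ 9 (mod 13). Verify: 3 × 9 = 27 ≡ 1 (mod 13)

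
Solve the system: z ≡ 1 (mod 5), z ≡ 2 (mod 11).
M = 5 × 11 = 55. M₁ = 11, y₁ ≡ 1 (mod 5). M₂ = 5, y₂ ≡ 9 (mod 11). z = 1×11×1 + 2×5×9 ≡ 46 (mod 55)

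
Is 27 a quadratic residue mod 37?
By Euler's criterion: 27^{18} ≡ 1 mod 37. Since this equals 1, 27 is a QR.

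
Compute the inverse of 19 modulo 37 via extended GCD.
Extended GCD: 19(2) + 37(-1) = 1. So 19^(-1) ≡ 2 mod 37. Verify: 19 × 2 = 38 ≡ 1 mod 37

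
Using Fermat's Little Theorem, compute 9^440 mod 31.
By Fermat: 9^{30} ≡ 1 mod 31. 440 ≡ 20 mod 30. So 9^{440} ≡ 9^{20} ≡ 25 mod 31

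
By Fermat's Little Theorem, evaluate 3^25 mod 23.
By Fermat: 3^{22} ≡ 1 (mod 23). So 3^{25} = 3^{22} · 3^{3} ≡ 3^{3} ≡ 4 (mod 23)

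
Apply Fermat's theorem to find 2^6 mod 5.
By Fermat: 2^{4} ≡ 1 mod 5. So 2^{6} = 2^{4} · 2^{2} ≡ 2^{2} ≡ 4 mod 5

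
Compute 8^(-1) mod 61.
Since 61 is prime, by Fermat 8^(-1) ≡ 8^{59} ≡ 23 mod 61. Verify: 8 × 23 = 184 ≡ 1 mod 61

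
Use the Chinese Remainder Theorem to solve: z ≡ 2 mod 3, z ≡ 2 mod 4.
M = 3 × 4 = 12. M₁ = 4, y₁ ≡ 1 mod 3. M₂ = 3, y₂ ≡ 3 mod 4. z = 2×4×1 + 2×3×3 ≡ 2 mod 12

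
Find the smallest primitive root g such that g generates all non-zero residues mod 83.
g = 2. For each prime q|82: 2^{41}≡82, 2^{2}≡4, none ≡ 1, so ord_83(2) = 82 and 2 is a primitive root.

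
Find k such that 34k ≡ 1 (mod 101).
Since 101 is prime, by Fermat 34^(-1) ≡ 34^{99} ≡ 3 (mod 101). Verify: 34 × 3 = 102 ≡ 1 (mod 101)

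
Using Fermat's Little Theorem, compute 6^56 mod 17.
By Fermat: 6^{16} ≡ 1 (mod 17). 56 = 3×16 + 8. So 6^{56} ≡ 6^{8} ≡ 16 (mod 17)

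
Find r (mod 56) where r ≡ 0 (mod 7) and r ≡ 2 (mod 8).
M = 7 × 8 = 56. M₁ = 8, y₁ ≡ 1 (mod 7). M₂ = 7, y₂ ≡ 7 (mod 8). r = 0×8×1 + 2×7×7 ≡ 42 (mod 56)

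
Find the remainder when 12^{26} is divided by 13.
By Fermat: 12^{12} ≡ 1 (mod 13). 26 = 2×12 + 2. So 12^{26} ≡ 12^{2} ≡ 1 (mod 13)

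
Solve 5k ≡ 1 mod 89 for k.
Since 89 is prime, by Fermat 5^(-1) ≡ 5^{87} ≡ 18 mod 89. Verify: 5 × 18 = 90 ≡ 1 mod 89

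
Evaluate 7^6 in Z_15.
By repeated squaring mod 15: 7^{1}≡7, 7^{2}≡4, 7^{4}≡1. Then 7^{6} = 7^{4+2} ≡ 1 × 4 ≡ 4 mod 15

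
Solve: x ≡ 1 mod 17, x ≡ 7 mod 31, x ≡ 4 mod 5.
M = 17 × 31 × 5 = 2635. M₁ = 155, y₁ ≡ 9 mod 17. M₂ = 85, y₂ ≡ 27 mod 31. M₃ = 527, y₃ ≡ 3 mod 5. x = 1×155×9 + 7×85×27 + 4×527×3 ≡ 69 mod 2635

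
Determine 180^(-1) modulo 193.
Since 193 is prime, by Fermat 180^(-1) ≡ 180^{191} ≡ 89 mod 193. Verify: 180 × 89 = 16020 ≡ 1 mod 193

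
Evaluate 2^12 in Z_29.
By repeated squaring mod 29: 2^{1}≡2, 2^{2}≡4, 2^{4}≡16, 2^{8}≡24. Then 2^{12} = 2^{8+4} ≡ 24 × 16 ≡ 7 mod 29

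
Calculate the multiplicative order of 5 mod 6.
Powers of 5 mod 6: 5^1≡5, 5^2≡1. ord_6(5) = 2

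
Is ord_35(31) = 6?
Powers of 31 mod 35: 31^1≡31, 31^2≡16, 31^3≡6, 31^4≡11, 31^5≡26, 31^6≡1. First k with 31^k≡1 is k=6. Yes, ord_35(31) = 6.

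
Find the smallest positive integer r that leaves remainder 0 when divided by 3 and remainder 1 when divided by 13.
M = 3 × 13 = 39. M₁ = 13, y₁ ≡ 1 (mod 3). M₂ = 3, y₂ ≡ 9 (mod 13). r = 0×13×1 + 1×3×9 ≡ 27 (mod 39)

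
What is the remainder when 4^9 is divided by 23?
By repeated squaring mod 23: 4^{1}≡4, 4^{2}≡16, 4^{4}≡3, 4^{8}≡9. Then 4^{9} = 4^{8+1} ≡ 9 × 4 ≡ 13 mod 23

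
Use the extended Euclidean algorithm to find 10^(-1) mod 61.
Extended GCD: 10(-6) + 61(1) = 1. So 10^(-1) ≡ -6 ≡ 55 (mod 61). Verify: 10 × 55 = 550 ≡ 1 (mod 61)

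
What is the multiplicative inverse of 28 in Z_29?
Since 29 is prime, by Fermat 28^(-1) ≡ 28^{27} ≡ 28 mod 29. Verify: 28 × 28 = 784 ≡ 1 mod 29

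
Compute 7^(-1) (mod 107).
Since 107 is prime, by Fermat 7^(-1) ≡ 7^{105} ≡ 46 (mod 107). Verify: 7 × 46 = 322 ≡ 1 (mod 107)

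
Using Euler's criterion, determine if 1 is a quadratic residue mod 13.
By Euler's criterion: 1^{6} ≡ 1 (mod 13). Since this equals 1, 1 is a QR.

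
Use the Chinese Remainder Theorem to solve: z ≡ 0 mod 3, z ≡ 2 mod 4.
M = 3 × 4 = 12. M₁ = 4, y₁ ≡ 1 mod 3. M₂ = 3, y₂ ≡ 3 mod 4. z = 0×4×1 + 2×3×3 ≡ 6 mod 12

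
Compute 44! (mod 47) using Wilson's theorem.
(46)! = (44)! × (45) × (46) ≡ -1 (mod 47). So (44)! ≡ -1 × [(46)(45)]^(-1) ≡ 23 (mod 47)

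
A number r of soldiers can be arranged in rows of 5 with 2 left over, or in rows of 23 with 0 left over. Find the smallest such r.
M = 5 × 23 = 115. M₁ = 23, y₁ ≡ 2 (mod 5). M₂ = 5, y₂ ≡ 14 (mod 23). r = 2×23×2 + 0×5×14 ≡ 92 (mod 115)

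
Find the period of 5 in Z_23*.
Powers of 5 mod 23: 5^1≡5, 5^2≡2, 5^3≡10, 5^4≡4, 5^5≡20, 5^6≡8, 5^7≡17, 5^8≡16, 5^9≡11, 5^10≡9, 5^11≡22, 5^12≡18, 5^13≡21, 5^14≡13, 5^15≡19, 5^16≡3, 5^17≡15, 5^18≡6, 5^19≡7, 5^20≡12, 5^21≡14, 5^22≡1. Order = 22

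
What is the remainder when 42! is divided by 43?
By Wilson's theorem, (42)! ≡ -1 ≡ 42 (mod 43)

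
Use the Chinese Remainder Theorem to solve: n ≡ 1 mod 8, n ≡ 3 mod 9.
M = 8 × 9 = 72. M₁ = 9, y₁ ≡ 1 mod 8. M₂ = 8, y₂ ≡ 8 mod 9. n = 1×9×1 + 3×8×8 ≡ 57 mod 72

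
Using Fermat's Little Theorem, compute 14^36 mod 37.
By Fermat's Little Theorem, 14^{36} ≡ 1 (mod 37) since 37 is prime and gcd(14, 37) = 1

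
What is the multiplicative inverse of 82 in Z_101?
Since 101 is prime, by Fermat 82^(-1) ≡ 82^{99} ≡ 85 (mod 101). Verify: 82 × 85 = 6970 ≡ 1 (mod 101)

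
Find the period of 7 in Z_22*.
Powers of 7 mod 22: 7^1≡7, 7^2≡5, 7^3≡13, 7^4≡3, 7^5≡21, 7^6≡15, 7^7≡17, 7^8≡9, 7^9≡19, 7^10≡1. ord_22(7) = 10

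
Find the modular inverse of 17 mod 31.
Since 31 is prime, by Fermat 17^(-1) ≡ 17^{29} ≡ 11 (mod 31). Verify: 17 × 11 = 187 ≡ 1 (mod 31)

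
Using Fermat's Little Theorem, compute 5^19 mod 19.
By Fermat: 5^{18} ≡ 1 mod 19. So 5^{19} = 5^{18} · 5^{1} ≡ 5^{1} ≡ 5 mod 19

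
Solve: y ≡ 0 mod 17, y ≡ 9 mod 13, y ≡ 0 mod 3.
M = 17 × 13 × 3 = 663. M₁ = 39, y₁ ≡ 7 mod 17. M₂ = 51, y₂ ≡ 12 mod 13. M₃ = 221, y₃ ≡ 2 mod 3. y = 0×39×7 + 9×51×12 + 0×221×2 ≡ 204 mod 663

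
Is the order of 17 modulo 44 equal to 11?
Powers of 17 mod 44: 17^1≡17, 17^2≡25, 17^3≡29, 17^4≡9, 17^5≡21, 17^6≡5, 17^7≡41, 17^8≡37, 17^9≡13, 17^10≡1. Already 17^10≡1, so the order is 10 < 11. No, the actual order is 10.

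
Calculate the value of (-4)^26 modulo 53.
By repeated squaring mod 53: (-4)^{1}≡49, (-4)^{2}≡16, (-4)^{4}≡44, (-4)^{8}≡28, (-4)^{16}≡42. Then (-4)^{26} = (-4)^{16+8+2} ≡ 42 × 28 × 16 ≡ 1 mod 53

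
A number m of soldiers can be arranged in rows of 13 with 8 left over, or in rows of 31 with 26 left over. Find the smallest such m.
M = 13 × 31 = 403. M₁ = 31, y₁ ≡ 8 mod 13. M₂ = 13, y₂ ≡ 12 mod 31. m = 8×31×8 + 26×13×12 ≡ 398 mod 403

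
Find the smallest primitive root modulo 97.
g = 5. Powers: [5, 25, 28, 43, 21, 8, ...] generates all 96 non-zero residues.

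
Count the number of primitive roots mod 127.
A prime p has φ(p-1) primitive roots; here φ(126) = 36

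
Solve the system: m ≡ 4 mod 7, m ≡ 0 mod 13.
M = 7 × 13 = 91. M₁ = 13, y₁ ≡ 6 mod 7. M₂ = 7, y₂ ≡ 2 mod 13. m = 4×13×6 + 0×7×2 ≡ 39 mod 91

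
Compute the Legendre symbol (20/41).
(20/41) = 20^{20} mod 41 = 1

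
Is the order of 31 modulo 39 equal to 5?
Powers of 31 mod 39: 31^1≡31, 31^2≡25, 31^3≡34, 31^4≡1. Already 31^4≡1, so the order is 4 < 5. No, the actual order is 4.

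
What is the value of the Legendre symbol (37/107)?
(37/107) = 37^{53} mod 107 = 1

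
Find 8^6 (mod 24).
By repeated squaring (mod 24): 8^{1}≡8, 8^{2}≡16, 8^{4}≡16. Then 8^{6} = 8^{4+2} ≡ 16 × 16 ≡ 16 (mod 24)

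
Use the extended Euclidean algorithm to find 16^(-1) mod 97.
Extended GCD: 16(-6) + 97(1) = 1. So 16^(-1) ≡ -6 ≡ 91 mod 97. Verify: 16 × 91 = 1456 ≡ 1 mod 97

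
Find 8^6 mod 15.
By repeated squaring mod 15: 8^{1}≡8, 8^{2}≡4, 8^{4}≡1. Then 8^{6} = 8^{4+2} ≡ 1 × 4 ≡ 4 mod 15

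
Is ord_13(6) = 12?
Powers of 6 mod 13: 6^1≡6, 6^2≡10, 6^3≡8, 6^4≡9, 6^5≡2, 6^6≡12, 6^7≡7, 6^8≡3, 6^9≡5, 6^10≡4, 6^11≡11, 6^12≡1. First k with 6^k≡1 is k=12. Yes, ord_13(6) = 12.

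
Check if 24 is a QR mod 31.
By Euler's criterion: 24^{15} ≡ 30 (mod 31). Since this equals -1 (≡ 30), 24 is not a QR.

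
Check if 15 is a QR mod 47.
By Euler's criterion: 15^{23} ≡ 46 (mod 47). Since this equals -1 (≡ 46), 15 is not a QR.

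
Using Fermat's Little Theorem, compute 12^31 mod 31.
By Fermat: 12^{30} ≡ 1 (mod 31). So 12^{31} = 12^{30} · 12^{1} ≡ 12^{1} ≡ 12 (mod 31)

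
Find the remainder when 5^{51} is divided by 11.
By Fermat: 5^{10} ≡ 1 (mod 11). 51 = 5×10 + 1. So 5^{51} ≡ 5^{1} ≡ 5 (mod 11)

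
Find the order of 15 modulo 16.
Powers of 15 mod 16: 15^1≡15, 15^2≡1. ord_16(15) = 2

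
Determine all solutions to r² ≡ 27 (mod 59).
The square roots of 27 mod 59 are 26 and 33. Verify: 26² = 676 ≡ 27 (mod 59)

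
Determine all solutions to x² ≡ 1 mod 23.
The square roots of 1 mod 23 are 1 and 22. Verify: 1² = 1 ≡ 1 mod 23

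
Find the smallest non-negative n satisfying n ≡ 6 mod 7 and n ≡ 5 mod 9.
M = 7 × 9 = 63. M₁ = 9, y₁ ≡ 4 mod 7. M₂ = 7, y₂ ≡ 4 mod 9. n = 6×9×4 + 5×7×4 ≡ 41 mod 63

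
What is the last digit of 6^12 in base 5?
Using Fermat: 6^{4} ≡ 1 mod 5. 12 ≡ 0 mod 4. So 6^{12} ≡ 6^{0} ≡ 1 mod 5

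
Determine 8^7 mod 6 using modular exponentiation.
By repeated squaring mod 6: 8^{1}≡2, 8^{2}≡4, 8^{4}≡4. Then 8^{7} = 8^{4+2+1} ≡ 4 × 4 × 2 ≡ 2 mod 6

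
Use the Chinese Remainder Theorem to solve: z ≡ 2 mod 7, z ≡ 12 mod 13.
M = 7 × 13 = 91. M₁ = 13, y₁ ≡ 6 mod 7. M₂ = 7, y₂ ≡ 2 mod 13. z = 2×13×6 + 12×7×2 ≡ 51 mod 91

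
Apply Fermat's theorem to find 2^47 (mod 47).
By Fermat: 2^{46} ≡ 1 (mod 47). So 2^{47} = 2^{46} · 2^{1} ≡ 2^{1} ≡ 2 (mod 47)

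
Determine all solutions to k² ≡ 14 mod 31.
The square roots of 14 mod 31 are 18 and 13. Verify: 18² = 324 ≡ 14 mod 31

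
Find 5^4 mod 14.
5^{4} = 625 ≡ 9 mod 14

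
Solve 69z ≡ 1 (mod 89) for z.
Since 89 is prime, by Fermat 69^(-1) ≡ 69^{87} ≡ 40 (mod 89). Verify: 69 × 40 = 2760 ≡ 1 (mod 89)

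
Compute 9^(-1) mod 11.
Since 11 is prime, by Fermat 9^(-1) ≡ 9^{9} ≡ 5 mod 11. Verify: 9 × 5 = 45 ≡ 1 mod 11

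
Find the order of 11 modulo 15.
Powers of 11 mod 15: 11^1≡11, 11^2≡1. ord_15(11) = 2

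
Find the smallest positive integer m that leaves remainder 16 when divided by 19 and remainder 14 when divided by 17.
M = 19 × 17 = 323. M₁ = 17, y₁ ≡ 9 (mod 19). M₂ = 19, y₂ ≡ 9 (mod 17). m = 16×17×9 + 14×19×9 ≡ 320 (mod 323)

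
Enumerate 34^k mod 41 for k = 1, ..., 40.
34^1, 34^2, ..., 34^{40} mod 41: [34, 8, 26, 23, 3, 20, 24, 37, 28, 9, 19, 31, 29, 2, 27, 16, 11, 5, 6, 40, 7, 33, 15, 18, 38, 21, 17, 4, 13, 32, 22, 10, 12, 39, 14, 25, 30, 36, 35, 1]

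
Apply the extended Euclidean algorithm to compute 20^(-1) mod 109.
Extended GCD: 20(-49) + 109(9) = 1. So 20^(-1) ≡ -49 ≡ 60 (mod 109). Verify: 20 × 60 = 1200 ≡ 1 (mod 109)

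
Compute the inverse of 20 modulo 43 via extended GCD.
Extended GCD: 20(-15) + 43(7) = 1. So 20^(-1) ≡ -15 ≡ 28 mod 43. Verify: 20 × 28 = 560 ≡ 1 mod 43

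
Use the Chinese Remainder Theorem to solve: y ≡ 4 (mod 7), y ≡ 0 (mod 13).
M = 7 × 13 = 91. M₁ = 13, y₁ ≡ 6 (mod 7). M₂ = 7, y₂ ≡ 2 (mod 13). y = 4×13×6 + 0×7×2 ≡ 39 (mod 91)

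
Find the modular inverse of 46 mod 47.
Since 47 is prime, by Fermat 46^(-1) ≡ 46^{45} ≡ 46 (mod 47). Verify: 46 × 46 = 2116 ≡ 1 (mod 47)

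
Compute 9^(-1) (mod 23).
Since 23 is prime, by Fermat 9^(-1) ≡ 9^{21} ≡ 18 (mod 23). Verify: 9 × 18 = 162 ≡ 1 (mod 23)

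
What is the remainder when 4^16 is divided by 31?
By repeated squaring mod 31: 4^{1}≡4, 4^{2}≡16, 4^{4}≡8, 4^{8}≡2, 4^{16}≡4. So 4^{16} ≡ 4 mod 31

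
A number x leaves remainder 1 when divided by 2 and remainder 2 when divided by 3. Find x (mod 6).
M = 2 × 3 = 6. M₁ = 3, y₁ ≡ 1 (mod 2). M₂ = 2, y₂ ≡ 2 (mod 3). x = 1×3×1 + 2×2×2 ≡ 5 (mod 6)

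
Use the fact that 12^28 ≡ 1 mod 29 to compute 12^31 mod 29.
By Fermat: 12^{28} ≡ 1 mod 29. So 12^{31} = 12^{28} · 12^{3} ≡ 12^{3} ≡ 17 mod 29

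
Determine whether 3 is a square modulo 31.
By Euler's criterion: 3^{15} ≡ 30 (mod 31). Since this equals -1 (≡ 30), 3 is not a QR.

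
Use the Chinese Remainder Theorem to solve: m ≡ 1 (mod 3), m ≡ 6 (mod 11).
M = 3 × 11 = 33. M₁ = 11, y₁ ≡ 2 (mod 3). M₂ = 3, y₂ ≡ 4 (mod 11). m = 1×11×2 + 6×3×4 ≡ 28 (mod 33)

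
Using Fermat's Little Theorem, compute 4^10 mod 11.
By Fermat's Little Theorem, 4^{10} ≡ 1 (mod 11) since 11 is prime and gcd(4, 11) = 1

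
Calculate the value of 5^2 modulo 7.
5^{2} = 25 ≡ 4 mod 7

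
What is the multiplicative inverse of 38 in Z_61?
Since 61 is prime, by Fermat 38^(-1) ≡ 38^{59} ≡ 53 mod 61. Verify: 38 × 53 = 2014 ≡ 1 mod 61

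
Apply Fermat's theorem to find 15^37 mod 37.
By Fermat: 15^{36} ≡ 1 mod 37. So 15^{37} = 15^{36} · 15^{1} ≡ 15^{1} ≡ 15 mod 37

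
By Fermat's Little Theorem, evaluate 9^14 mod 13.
By Fermat: 9^{12} ≡ 1 (mod 13). So 9^{14} = 9^{12} · 9^{2} ≡ 9^{2} ≡ 3 (mod 13)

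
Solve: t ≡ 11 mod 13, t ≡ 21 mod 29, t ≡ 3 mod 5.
M = 13 × 29 × 5 = 1885. M₁ = 145, y₁ ≡ 7 mod 13. M₂ = 65, y₂ ≡ 25 mod 29. M₃ = 377, y₃ ≡ 3 mod 5. t = 11×145×7 + 21×65×25 + 3×377×3 ≡ 1558 mod 1885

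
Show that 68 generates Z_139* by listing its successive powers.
68^1, 68^2, ..., 68^{138} mod 139: [68, 37, 14, 118, 101, 57, 123, 24, 103, 54, 58, 52, 61, 117, 33, 20, 109, 45, 2, 136, 74, 28, 97, 63, 114, 107, 48, 67, 108, 116, 104, 122, 95, 66, 40, 79, 90, 4, 133, 9, 56, 55, 126, 89, 75, 96, 134, 77, 93, 69, 105, 51, 132, 80, 19, 41, 8, 127, 18, 112, 110, 113, 39, 11, 53, 129, 15, 47, 138, 71, 102, 125, 21, 38, 82, 16, 115, 36, 85, 81, 87, 78, 22, 106, 119, 30, 94, 137, 3, 65, 111, 42, 76, 25, 32, 91, 72, 31, 23, 35, 17, 44, 73, 99, 60, 49, 135, 6, 130, 83, 84, 13, 50, 64, 43, 5, 62, 46, 70, 34, 88, 7, 59, 120, 98, 131, 12, 121, 27, 29, 26, 100, 128, 86, 10, 124, 92, 1]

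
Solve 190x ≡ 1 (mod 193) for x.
Since 193 is prime, by Fermat 190^(-1) ≡ 190^{191} ≡ 64 (mod 193). Verify: 190 × 64 = 12160 ≡ 1 (mod 193)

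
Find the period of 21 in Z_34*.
Powers of 21 mod 34: 21^1≡21, 21^2≡33, 21^3≡13, 21^4≡1. Order = 4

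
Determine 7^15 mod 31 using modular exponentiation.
By repeated squaring (mod 31): 7^{1}≡7, 7^{2}≡18, 7^{4}≡14, 7^{8}≡10. Then 7^{15} = 7^{8+4+2+1} ≡ 10 × 14 × 18 × 7 ≡ 1 (mod 31)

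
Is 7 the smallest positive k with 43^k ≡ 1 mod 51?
Powers of 43 mod 51: 43^1≡43, 43^2≡13, 43^3≡49, 43^4≡16, 43^5≡25, 43^6≡4, 43^7≡19, 43^8≡1. 43^7≡19≢1, so ord ≠ 7. No, the actual order is 8.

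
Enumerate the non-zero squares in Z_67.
Squares in Z_67*: {1, 4, 6, 9, 10, 14, 15, 16, 17, 19, 21, 22, 23, 24, 25, 26, 29, 33, 35, 36, 37, 39, 40, 47, 49, 54, 55, 56, 59, 60, 62, 64, 65}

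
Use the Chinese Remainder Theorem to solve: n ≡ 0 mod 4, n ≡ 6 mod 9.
M = 4 × 9 = 36. M₁ = 9, y₁ ≡ 1 mod 4. M₂ = 4, y₂ ≡ 7 mod 9. n = 0×9×1 + 6×4×7 ≡ 24 mod 36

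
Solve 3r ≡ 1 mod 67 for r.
Since 67 is prime, by Fermat 3^(-1) ≡ 3^{65} ≡ 45 mod 67. Verify: 3 × 45 = 135 ≡ 1 mod 67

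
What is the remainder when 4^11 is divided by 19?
By repeated squaring (mod 19): 4^{1}≡4, 4^{2}≡16, 4^{4}≡9, 4^{8}≡5. Then 4^{11} = 4^{8+2+1} ≡ 5 × 16 × 4 ≡ 16 (mod 19)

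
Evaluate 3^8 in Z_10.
By repeated squaring (mod 10): 3^{1}≡3, 3^{2}≡9, 3^{4}≡1, 3^{8}≡1. So 3^{8} ≡ 1 (mod 10)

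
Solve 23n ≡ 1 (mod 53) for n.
Since 53 is prime, by Fermat 23^(-1) ≡ 23^{51} ≡ 30 (mod 53). Verify: 23 × 30 = 690 ≡ 1 (mod 53)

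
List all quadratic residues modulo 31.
Quadratic residues modulo 31: {1, 2, 4, 5, 7, 8, 9, 10, 14, 16, 18, 19, 20, 25, 28}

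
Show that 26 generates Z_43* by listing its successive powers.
26^1, 26^2, ..., 26^{42} mod 43: [26, 31, 32, 15, 3, 35, 7, 10, 2, 9, 19, 21, 30, 6, 27, 14, 20, 4, 18, 38, 42, 17, 12, 11, 28, 40, 8, 36, 33, 41, 34, 24, 22, 13, 37, 16, 29, 23, 39, 25, 5, 1]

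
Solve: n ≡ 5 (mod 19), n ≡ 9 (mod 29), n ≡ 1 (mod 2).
M = 19 × 29 × 2 = 1102. M₁ = 58, y₁ ≡ 1 (mod 19). M₂ = 38, y₂ ≡ 13 (mod 29). M₃ = 551, y₃ ≡ 1 (mod 2). n = 5×58×1 + 9×38×13 + 1×551×1 ≡ 879 (mod 1102)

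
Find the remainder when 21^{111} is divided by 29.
By Fermat: 21^{28} ≡ 1 (mod 29). 111 = 3×28 + 27. So 21^{111} ≡ 21^{27} ≡ 18 (mod 29)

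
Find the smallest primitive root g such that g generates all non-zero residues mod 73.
g = 5. Powers: [5, 25, 52, 41, 59, 3, 15, 2, 10, 50, ...] generates all 72 non-zero residues.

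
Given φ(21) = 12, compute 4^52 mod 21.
By Euler: 4^{12} ≡ 1 mod 21 since gcd(4, 21) = 1. 52 = 4×12 + 4. So 4^{52} ≡ 4^{4} ≡ 4 mod 21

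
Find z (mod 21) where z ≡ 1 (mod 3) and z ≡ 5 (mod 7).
M = 3 × 7 = 21. M₁ = 7, y₁ ≡ 1 (mod 3). M₂ = 3, y₂ ≡ 5 (mod 7). z = 1×7×1 + 5×3×5 ≡ 19 (mod 21)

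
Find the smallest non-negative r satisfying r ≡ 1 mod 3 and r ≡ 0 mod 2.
M = 3 × 2 = 6. M₁ = 2, y₁ ≡ 2 mod 3. M₂ = 3, y₂ ≡ 1 mod 2. r = 1×2×2 + 0×3×1 ≡ 4 mod 6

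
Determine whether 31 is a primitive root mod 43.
31^{21} ≡ 1 mod 43 and 21 < 42, so ord_43(31) = 21 ≠ 42 and 31 is not a primitive root.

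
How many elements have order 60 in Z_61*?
Number of primitive roots mod 61 = φ(p-1) = φ(60) = 16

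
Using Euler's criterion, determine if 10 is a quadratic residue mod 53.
By Euler's criterion: 10^{26} ≡ 1 mod 53. Since this equals 1, 10 is a QR.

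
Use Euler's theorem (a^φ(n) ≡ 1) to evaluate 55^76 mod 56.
By Euler: 55^{24} ≡ 1 (mod 56) since gcd(55, 56) = 1. 76 = 3×24 + 4. So 55^{76} ≡ 55^{4} ≡ 1 (mod 56)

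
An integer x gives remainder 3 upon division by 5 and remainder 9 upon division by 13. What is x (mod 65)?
M = 5 × 13 = 65. M₁ = 13, y₁ ≡ 2 (mod 5). M₂ = 5, y₂ ≡ 8 (mod 13). x = 3×13×2 + 9×5×8 ≡ 48 (mod 65)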